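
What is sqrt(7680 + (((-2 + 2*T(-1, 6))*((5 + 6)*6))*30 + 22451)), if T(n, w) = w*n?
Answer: sqrt(2411) ≈ 49.102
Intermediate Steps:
T(n, w) = n*w
sqrt(7680 + (((-2 + 2*T(-1, 6))*((5 + 6)*6))*30 + 22451)) = sqrt(7680 + (((-2 + 2*(-1*6))*((5 + 6)*6))*30 + 22451)) = sqrt(7680 + (((-2 + 2*(-6))*(11*6))*30 + 22451)) = sqrt(7680 + (((-2 - 12)*66)*30 + 22451)) = sqrt(7680 + (-14*66*30 + 22451)) = sqrt(7680 + (-924*30 + 22451)) = sqrt(7680 + (-27720 + 22451)) = sqrt(7680 - 5269) = sqrt(2411)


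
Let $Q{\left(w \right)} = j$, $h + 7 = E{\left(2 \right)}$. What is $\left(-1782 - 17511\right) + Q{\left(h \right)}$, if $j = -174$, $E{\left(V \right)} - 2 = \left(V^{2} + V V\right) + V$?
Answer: $-19467$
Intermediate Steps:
$E{\left(V \right)} = 2 + V + 2 V^{2}$ ($E{\left(V \right)} = 2 + \left(\left(V^{2} + V V\right) + V\right) = 2 + \left(\left(V^{2} + V^{2}\right) + V\right) = 2 + \left(2 V^{2} + V\right) = 2 + \left(V + 2 V^{2}\right) = 2 + V + 2 V^{2}$)
$h = 5$ ($h = -7 + \left(2 + 2 + 2 \cdot 2^{2}\right) = -7 + \left(2 + 2 + 2 \cdot 4\right) = -7 + \left(2 + 2 + 8\right) = -7 + 12 = 5$)
$Q{\left(w \right)} = -174$
$\left(-1782 - 17511\right) + Q{\left(h \right)} = \left(-1782 - 17511\right) - 174 = -19293 - 174 = -19467$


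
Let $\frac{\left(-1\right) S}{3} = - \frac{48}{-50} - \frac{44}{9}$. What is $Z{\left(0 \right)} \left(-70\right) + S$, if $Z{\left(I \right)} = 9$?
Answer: $- \frac{46366}{75} \approx -618.21$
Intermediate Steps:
$S = \frac{884}{75}$ ($S = - 3 \left(- \frac{48}{-50} - \frac{44}{9}\right) = - 3 \left(\left(-48\right) \left(- \frac{1}{50}\right) - \frac{44}{9}\right) = - 3 \left(\frac{24}{25} - \frac{44}{9}\right) = \left(-3\right) \left(- \frac{884}{225}\right) = \frac{884}{75} \approx 11.787$)
$Z{\left(0 \right)} \left(-70\right) + S = 9 \left(-70\right) + \frac{884}{75} = -630 + \frac{884}{75} = - \frac{46366}{75}$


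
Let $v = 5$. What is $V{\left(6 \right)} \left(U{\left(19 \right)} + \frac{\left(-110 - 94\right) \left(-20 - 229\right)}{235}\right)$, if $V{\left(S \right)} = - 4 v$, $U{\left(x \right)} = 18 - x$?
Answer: $- \frac{202244}{47} \approx -4303.1$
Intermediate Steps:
$V{\left(S \right)} = -20$ ($V{\left(S \right)} = \left(-4\right) 5 = -20$)
$V{\left(6 \right)} \left(U{\left(19 \right)} + \frac{\left(-110 - 94\right) \left(-20 - 229\right)}{235}\right) = - 20 \left(\left(18 - 19\right) + \frac{\left(-110 - 94\right) \left(-20 - 229\right)}{235}\right) = - 20 \left(\left(18 - 19\right) + \left(-204\right) \left(-249\right) \frac{1}{235}\right) = - 20 \left(-1 + 50796 \cdot \frac{1}{235}\right) = - 20 \left(-1 + \frac{50796}{235}\right) = \left(-20\right) \frac{50561}{235} = - \frac{202244}{47}$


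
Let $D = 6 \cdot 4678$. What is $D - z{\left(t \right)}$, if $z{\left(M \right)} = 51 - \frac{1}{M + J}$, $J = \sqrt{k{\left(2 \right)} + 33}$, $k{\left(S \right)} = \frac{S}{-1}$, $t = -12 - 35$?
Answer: $\frac{61020979}{2178} - \frac{\sqrt{31}}{2178} \approx 28017.0$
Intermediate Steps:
$t = -47$ ($t = -12 - 35 = -47$)
$k{\left(S \right)} = - S$ ($k{\left(S \right)} = S \left(-1\right) = - S$)
$J = \sqrt{31}$ ($J = \sqrt{\left(-1\right) 2 + 33} = \sqrt{-2 + 33} = \sqrt{31} \approx 5.5678$)
$D = 28068$
$z{\left(M \right)} = 51 - \frac{1}{M + \sqrt{31}}$
$D - z{\left(t \right)} = 28068 - \frac{-1 + 51 \left(-47\right) + 51 \sqrt{31}}{-47 + \sqrt{31}} = 28068 - \frac{-1 - 2397 + 51 \sqrt{31}}{-47 + \sqrt{31}} = 28068 - \frac{-2398 + 51 \sqrt{31}}{-47 + \sqrt{31}}$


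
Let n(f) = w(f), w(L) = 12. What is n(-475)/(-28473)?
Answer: -4/9491 ≈ -0.00042145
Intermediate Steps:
n(f) = 12
n(-475)/(-28473) = 12/(-28473) = 12*(-1/28473) = -4/9491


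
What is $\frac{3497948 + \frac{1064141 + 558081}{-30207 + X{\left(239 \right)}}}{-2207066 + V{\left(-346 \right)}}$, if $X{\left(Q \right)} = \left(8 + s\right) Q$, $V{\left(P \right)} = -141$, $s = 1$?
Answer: $- \frac{7009771919}{4423242828} \approx -1.5848$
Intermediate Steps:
$X{\left(Q \right)} = 9 Q$ ($X{\left(Q \right)} = \left(8 + 1\right) Q = 9 Q$)
$\frac{3497948 + \frac{1064141 + 558081}{-30207 + X{\left(239 \right)}}}{-2207066 + V{\left(-346 \right)}} = \frac{3497948 + \frac{1064141 + 558081}{-30207 + 9 \cdot 239}}{-2207066 - 141} = \frac{3497948 + \frac{1622222}{-30207 + 2151}}{-2207207} = \left(3497948 + \frac{1622222}{-28056}\right) \left(- \frac{1}{2207207}\right) = \left(3497948 + 1622222 \left(- \frac{1}{28056}\right)\right) \left(- \frac{1}{2207207}\right) = \left(3497948 - \frac{115873}{2004}\right) \left(- \frac{1}{2207207}\right) = \frac{7009771919}{2004} \left(- \frac{1}{2207207}\right) = - \frac{7009771919}{4423242828}$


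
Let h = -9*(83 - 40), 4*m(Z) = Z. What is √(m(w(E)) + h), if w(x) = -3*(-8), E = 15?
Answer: I*√381 ≈ 19.519*I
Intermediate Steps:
w(x) = 24
m(Z) = Z/4
h = -387 (h = -9*43 = -387)
√(m(w(E)) + h) = √((¼)*24 - 387) = √(6 - 387) = √(-381) = I*√381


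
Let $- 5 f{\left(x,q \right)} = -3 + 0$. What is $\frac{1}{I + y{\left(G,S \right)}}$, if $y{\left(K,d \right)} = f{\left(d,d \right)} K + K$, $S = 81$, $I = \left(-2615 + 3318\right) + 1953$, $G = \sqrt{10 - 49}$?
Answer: $\frac{2075}{5511278} - \frac{5 i \sqrt{39}}{22045112} \approx 0.0003765 - 1.4164 \cdot 10^{-6} i$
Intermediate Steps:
$f{\left(x,q \right)} = \frac{3}{5}$ ($f{\left(x,q \right)} = - \frac{-3 + 0}{5} = \left(- \frac{1}{5}\right) \left(-3\right) = \frac{3}{5}$)
$G = i \sqrt{39}$ ($G = \sqrt{-39} = i \sqrt{39} \approx 6.245 i$)
$I = 2656$ ($I = 703 + 1953 = 2656$)
$y{\left(K,d \right)} = \frac{8 K}{5}$ ($y{\left(K,d \right)} = \frac{3 K}{5} + K = \frac{8 K}{5}$)
$\frac{1}{I + y{\left(G,S \right)}} = \frac{1}{2656 + \frac{8 i \sqrt{39}}{5}}$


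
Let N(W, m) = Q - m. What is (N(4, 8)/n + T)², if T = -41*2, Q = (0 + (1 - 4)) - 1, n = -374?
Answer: 234947584/34969 ≈ 6718.7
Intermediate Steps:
Q = -4 (Q = (0 - 3) - 1 = -3 - 1 = -4)
T = -82
N(W, m) = -4 - m
(N(4, 8)/n + T)² = ((-4 - 1*8)/(-374) - 82)² = ((-4 - 8)*(-1/374) - 82)² = (-12*(-1/374) - 82)² = (6/187 - 82)² = (-15328/187)² = 234947584/34969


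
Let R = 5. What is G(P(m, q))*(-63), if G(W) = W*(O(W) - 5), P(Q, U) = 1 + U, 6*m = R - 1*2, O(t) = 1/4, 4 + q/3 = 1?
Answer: -2394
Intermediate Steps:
q = -9 (q = -12 + 3*1 = -12 + 3 = -9)
O(t) = ¼
m = ½ (m = (5 - 1*2)/6 = (5 - 2)/6 = (⅙)*3 = ½ ≈ 0.50000)
G(W) = -19*W/4 (G(W) = W*(¼ - 5) = W*(-19/4) = -19*W/4)
G(P(m, q))*(-63) = -19*(1 - 9)/4*(-63) = -19/4*(-8)*(-63) = 38*(-63) = -2394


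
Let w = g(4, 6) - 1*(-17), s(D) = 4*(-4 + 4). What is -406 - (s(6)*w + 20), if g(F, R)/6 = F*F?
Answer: -426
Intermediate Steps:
s(D) = 0 (s(D) = 4*0 = 0)
g(F, R) = 6*F² (g(F, R) = 6*(F*F) = 6*F²)
w = 113 (w = 6*4² - 1*(-17) = 6*16 + 17 = 96 + 17 = 113)
-406 - (s(6)*w + 20) = -406 - (0*113 + 20) = -406 - (0 + 20) = -406 - 1*20 = -406 - 20 = -426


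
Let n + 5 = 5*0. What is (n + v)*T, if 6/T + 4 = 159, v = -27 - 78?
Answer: -132/31 ≈ -4.2581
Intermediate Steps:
n = -5 (n = -5 + 5*0 = -5 + 0 = -5)
v = -105
T = 6/155 (T = 6/(-4 + 159) = 6/155 ≈ 0.038710)
(n + v)*T = (-5 - 105)*(6/155) = -110*6/155 = -132/31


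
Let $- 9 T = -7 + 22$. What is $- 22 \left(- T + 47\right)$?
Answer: $- \frac{3212}{3} \approx -1070.7$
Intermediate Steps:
$T = - \frac{5}{3}$ ($T = - \frac{-7 + 22}{9} = \left(- \frac{1}{9}\right) 15 = - \frac{5}{3} \approx -1.6667$)
$- 22 \left(- T + 47\right) = - 22 \left(\left(-1\right) \left(- \frac{5}{3}\right) + 47\right) = - 22 \left(\frac{5}{3} + 47\right) = \left(-22\right) \frac{146}{3} = - \frac{3212}{3}$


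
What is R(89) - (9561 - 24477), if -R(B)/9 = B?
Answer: 14115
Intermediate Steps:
R(B) = -9*B
R(89) - (9561 - 24477) = -9*89 - (9561 - 24477) = -801 - 1*(-14916) = -801 + 14916 = 14115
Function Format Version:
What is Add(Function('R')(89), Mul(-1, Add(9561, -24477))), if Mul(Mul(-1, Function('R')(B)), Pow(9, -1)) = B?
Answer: 14115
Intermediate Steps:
Function('R')(B) = Mul(-9, B)
Add(Function('R')(89), Mul(-1, Add(9561, -24477))) = Add(Mul(-9, 89), Mul(-1, Add(9561, -24477))) = Add(-801, Mul(-1, -14916)) = Add(-801, 14916) = 14115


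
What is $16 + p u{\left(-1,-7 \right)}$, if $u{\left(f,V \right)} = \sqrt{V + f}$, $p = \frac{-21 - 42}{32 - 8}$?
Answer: $16 - \frac{21 i \sqrt{2}}{4} \approx 16.0 - 7.4246 i$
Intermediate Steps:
$p = - \frac{21}{8}$ ($p = - \frac{63}{24} = \left(-63\right) \frac{1}{24} = - \frac{21}{8} \approx -2.625$)
$16 + p u{\left(-1,-7 \right)} = 16 - \frac{21 \sqrt{-7 - 1}}{8} = 16 - \frac{21 \sqrt{-8}}{8} = 16 - \frac{21 \cdot 2 i \sqrt{2}}{8} = 16 - \frac{21 i \sqrt{2}}{4}$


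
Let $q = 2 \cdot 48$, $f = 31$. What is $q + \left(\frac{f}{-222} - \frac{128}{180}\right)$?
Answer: $\frac{316847}{3330} \approx 95.149$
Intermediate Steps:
$q = 96$
$q + \left(\frac{f}{-222} - \frac{128}{180}\right) = 96 + \left(\frac{31}{-222} - \frac{128}{180}\right) = 96 + \left(31 \left(- \frac{1}{222}\right) - \frac{32}{45}\right) = 96 - \frac{2833}{3330} = \frac{316847}{3330}$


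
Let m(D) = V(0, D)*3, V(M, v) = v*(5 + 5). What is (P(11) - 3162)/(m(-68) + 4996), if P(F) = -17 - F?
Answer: -1595/1478 ≈ -1.0792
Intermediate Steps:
V(M, v) = 10*v (V(M, v) = v*10 = 10*v)
m(D) = 30*D (m(D) = (10*D)*3 = 30*D)
(P(11) - 3162)/(m(-68) + 4996) = ((-17 - 1*11) - 3162)/(30*(-68) + 4996) = ((-17 - 11) - 3162)/(-2040 + 4996) = (-28 - 3162)/2956 = -3190*1/2956 = -1595/1478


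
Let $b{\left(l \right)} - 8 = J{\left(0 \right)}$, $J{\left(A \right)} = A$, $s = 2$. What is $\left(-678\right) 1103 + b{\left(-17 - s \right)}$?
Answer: $-747826$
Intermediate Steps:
$b{\left(l \right)} = 8$ ($b{\left(l \right)} = 8 + 0 = 8$)
$\left(-678\right) 1103 + b{\left(-17 - s \right)} = \left(-678\right) 1103 + 8 = -747834 + 8 = -747826$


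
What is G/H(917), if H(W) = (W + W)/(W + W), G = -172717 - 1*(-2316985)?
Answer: 2144268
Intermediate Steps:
G = 2144268 (G = -172717 + 2316985 = 2144268)
H(W) = 1 (H(W) = (2*W)/((2*W)) = (2*W)*(1/(2*W)) = 1)
G/H(917) = 2144268/1 = 2144268*1 = 2144268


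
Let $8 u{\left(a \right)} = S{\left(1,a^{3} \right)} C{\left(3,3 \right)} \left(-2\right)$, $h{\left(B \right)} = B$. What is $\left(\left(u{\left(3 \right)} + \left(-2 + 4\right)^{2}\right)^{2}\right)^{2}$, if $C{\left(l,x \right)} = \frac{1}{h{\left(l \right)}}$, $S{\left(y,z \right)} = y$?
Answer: $\frac{4879681}{20736} \approx 235.32$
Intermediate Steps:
$C{\left(l,x \right)} = \frac{1}{l}$
$u{\left(a \right)} = - \frac{1}{12}$ ($u{\left(a \right)} = \frac{1 \cdot \frac{1}{3} \left(-2\right)}{8} = \frac{\frac{1}{3} \left(-2\right)}{8} = \frac{1}{8} \left(- \frac{2}{3}\right) = - \frac{1}{12}$)
$\left(\left(u{\left(3 \right)} + \left(-2 + 4\right)^{2}\right)^{2}\right)^{2} = \left(\left(- \frac{1}{12} + \left(-2 + 4\right)^{2}\right)^{2}\right)^{2} = \left(\left(- \frac{1}{12} + 2^{2}\right)^{2}\right)^{2} = \left(\left(- \frac{1}{12} + 4\right)^{2}\right)^{2} = \left(\left(\frac{47}{12}\right)^{2}\right)^{2} = \left(\frac{2209}{144}\right)^{2} = \frac{4879681}{20736}$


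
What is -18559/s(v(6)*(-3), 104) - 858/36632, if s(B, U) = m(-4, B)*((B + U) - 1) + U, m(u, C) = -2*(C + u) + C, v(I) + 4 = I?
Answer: -170276921/13388996 ≈ -12.718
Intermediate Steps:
v(I) = -4 + I
m(u, C) = -C - 2*u (m(u, C) = (-2*C - 2*u) + C = -C - 2*u)
s(B, U) = U + (8 - B)*(-1 + B + U) (s(B, U) = (-B - 2*(-4))*((B + U) - 1) + U = (-B + 8)*(-1 + B + U) + U = (8 - B)*(-1 + B + U) + U = U + (8 - B)*(-1 + B + U))
-18559/s(v(6)*(-3), 104) - 858/36632 = -18559/(-8 + (-4 + 6)*(-3) + 104 - (-4 + 6)*(-3)*(-8 + (-4 + 6)*(-3)) - 1*104*(-8 + (-4 + 6)*(-3))) - 858/36632 = -18559/(-8 + 2*(-3) + 104 - 2*(-3)*(-8 + 2*(-3)) - 1*104*(-8 + 2*(-3))) - 858*1/36632 = -18559/(-8 - 6 + 104 - 1*(-6)*(-8 - 6) - 1*104*(-8 - 6)) - 429/18316 = -18559/(-8 - 6 + 104 - 1*(-6)*(-14) - 1*104*(-14)) - 429/18316 = -18559/(-8 - 6 + 104 - 84 + 1456) - 429/18316 = -18559/1462 - 429/18316 = -170276921/13388996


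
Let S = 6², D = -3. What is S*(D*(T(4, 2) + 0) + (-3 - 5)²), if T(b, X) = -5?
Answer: 2844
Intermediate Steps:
S = 36
S*(D*(T(4, 2) + 0) + (-3 - 5)²) = 36*(-3*(-5 + 0) + (-3 - 5)²) = 36*(-3*(-5) + (-8)²) = 36*(15 + 64) = 36*79 = 2844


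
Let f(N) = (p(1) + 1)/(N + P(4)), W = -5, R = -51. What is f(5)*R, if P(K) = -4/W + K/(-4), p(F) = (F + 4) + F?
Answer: -595/8 ≈ -74.375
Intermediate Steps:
p(F) = 4 + 2*F (p(F) = (4 + F) + F = 4 + 2*F)
P(K) = 4/5 - K/4 (P(K) = -4/(-5) + K/(-4) = -4*(-1/5) + K*(-1/4) = 4/5 - K/4)
f(N) = 7/(-1/5 + N) (f(N) = ((4 + 2*1) + 1)/(N + (4/5 - 1/4*4)) = ((4 + 2) + 1)/(N + (4/5 - 1)) = (6 + 1)/(N - 1/5) = 7/(-1/5 + N))
f(5)*R = (35/(-1 + 5*5))*(-51) = (35/(-1 + 25))*(-51) = (35/24)*(-51) = -595/8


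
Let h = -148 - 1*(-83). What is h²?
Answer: 4225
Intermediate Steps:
h = -65 (h = -148 + 83 = -65)
h² = (-65)² = 4225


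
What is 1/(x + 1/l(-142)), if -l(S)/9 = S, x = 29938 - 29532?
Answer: 1278/518869 ≈ 0.0024631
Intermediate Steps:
x = 406
l(S) = -9*S
1/(x + 1/l(-142)) = 1/(406 + 1/(-9*(-142))) = 1/(406 + 1/1278) = 1/(518869/1278) = 1278/518869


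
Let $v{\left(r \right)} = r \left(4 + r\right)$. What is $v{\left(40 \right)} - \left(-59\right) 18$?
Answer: $2822$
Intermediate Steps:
$v{\left(40 \right)} - \left(-59\right) 18 = 40 \left(4 + 40\right) - \left(-59\right) 18 = 40 \cdot 44 - -1062 = 1760 + 1062 = 2822$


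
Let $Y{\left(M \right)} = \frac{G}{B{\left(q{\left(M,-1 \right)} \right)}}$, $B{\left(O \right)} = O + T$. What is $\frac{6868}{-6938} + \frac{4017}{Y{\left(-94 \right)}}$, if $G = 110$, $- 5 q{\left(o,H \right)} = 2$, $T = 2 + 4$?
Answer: $\frac{194145272}{953975} \approx 203.51$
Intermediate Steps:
$T = 6$
$q{\left(o,H \right)} = - \frac{2}{5}$ ($q{\left(o,H \right)} = \left(- \frac{1}{5}\right) 2 = - \frac{2}{5}$)
$B{\left(O \right)} = 6 + O$ ($B{\left(O \right)} = O + 6 = 6 + O$)
$Y{\left(M \right)} = \frac{275}{14}$ ($Y{\left(M \right)} = \frac{110}{6 - \frac{2}{5}} = \frac{110}{\frac{28}{5}} = 110 \cdot \frac{5}{28} = \frac{275}{14}$)
$\frac{6868}{-6938} + \frac{4017}{Y{\left(-94 \right)}} = \frac{6868}{-6938} + \frac{4017}{\frac{275}{14}} = 6868 \left(- \frac{1}{6938}\right) + 4017 \cdot \frac{14}{275} = - \frac{3434}{3469} + \frac{56238}{275} = \frac{194145272}{953975}$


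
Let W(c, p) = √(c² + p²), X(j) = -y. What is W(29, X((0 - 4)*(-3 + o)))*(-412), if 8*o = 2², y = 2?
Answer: -5356*√5 ≈ -11976.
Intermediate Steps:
o = ½ (o = (⅛)*2² = (⅛)*4 = ½ ≈ 0.50000)
X(j) = -2 (X(j) = -1*2 = -2)
W(29, X((0 - 4)*(-3 + o)))*(-412) = √(29² + (-2)²)*(-412) = √(841 + 4)*(-412) = √845*(-412) = (13*√5)*(-412) = -5356*√5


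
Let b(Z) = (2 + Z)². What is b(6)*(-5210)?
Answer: -333440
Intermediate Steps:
b(6)*(-5210) = (2 + 6)²*(-5210) = 8²*(-5210) = 64*(-5210) = -333440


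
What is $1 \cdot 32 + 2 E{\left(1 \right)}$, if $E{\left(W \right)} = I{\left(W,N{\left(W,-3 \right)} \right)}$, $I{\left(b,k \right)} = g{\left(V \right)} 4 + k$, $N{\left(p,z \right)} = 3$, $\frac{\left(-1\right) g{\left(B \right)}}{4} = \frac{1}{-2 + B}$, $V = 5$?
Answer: $\frac{82}{3} \approx 27.333$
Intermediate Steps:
$g{\left(B \right)} = - \frac{4}{-2 + B}$
$I{\left(b,k \right)} = - \frac{16}{3} + k$ ($I{\left(b,k \right)} = - \frac{4}{-2 + 5} \cdot 4 + k = - \frac{4}{3} \cdot 4 + k = \left(-4\right) \frac{1}{3} \cdot 4 + k = \left(- \frac{4}{3}\right) 4 + k = - \frac{16}{3} + k$)
$E{\left(W \right)} = - \frac{7}{3}$ ($E{\left(W \right)} = - \frac{16}{3} + 3 = - \frac{7}{3}$)
$1 \cdot 32 + 2 E{\left(1 \right)} = 1 \cdot 32 + 2 \left(- \frac{7}{3}\right) = 32 - \frac{14}{3} = \frac{82}{3}$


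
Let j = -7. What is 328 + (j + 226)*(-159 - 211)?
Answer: -80702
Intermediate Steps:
328 + (j + 226)*(-159 - 211) = 328 + (-7 + 226)*(-159 - 211) = 328 + 219*(-370) = 328 - 81030 = -80702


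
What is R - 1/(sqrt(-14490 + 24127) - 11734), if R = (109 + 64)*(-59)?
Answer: -1405270341899/137677119 + sqrt(9637)/137677119 ≈ -10207.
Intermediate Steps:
R = -10207 (R = 173*(-59) = -10207)
R - 1/(sqrt(-14490 + 24127) - 11734) = -10207 - 1/(sqrt(-14490 + 24127) - 11734) = -10207 - 1/(sqrt(9637) - 11734) = -10207 - 1/(-11734 + sqrt(9637))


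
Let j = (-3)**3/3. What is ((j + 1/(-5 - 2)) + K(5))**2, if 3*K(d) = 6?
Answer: 2500/49 ≈ 51.020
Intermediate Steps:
K(d) = 2 (K(d) = (1/3)*6 = 2)
j = -9 (j = -27*1/3 = -9)
((j + 1/(-5 - 2)) + K(5))**2 = ((-9 + 1/(-5 - 2)) + 2)**2 = ((-9 + 1/(-7)) + 2)**2 = ((-9 + 1*(-1/7)) + 2)**2 = ((-9 - 1/7) + 2)**2 = (-64/7 + 2)**2 = (-50/7)**2 = 2500/49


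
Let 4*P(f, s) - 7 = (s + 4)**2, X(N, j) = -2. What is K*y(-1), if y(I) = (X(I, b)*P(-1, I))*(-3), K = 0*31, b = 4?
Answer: 0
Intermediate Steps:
K = 0
P(f, s) = 7/4 + (4 + s)**2/4 (P(f, s) = 7/4 + (s + 4)**2/4 = 7/4 + (4 + s)**2/4)
y(I) = 21/2 + 3*(4 + I)**2/2 (y(I) = -2*(7/4 + (4 + I)**2/4)*(-3) = (-7/2 - (4 + I)**2/2)*(-3) = 21/2 + 3*(4 + I)**2/2)
K*y(-1) = 0*(21/2 + 3*(4 - 1)**2/2) = 0*(21/2 + (3/2)*3**2) = 0*(21/2 + (3/2)*9) = 0*(21/2 + 27/2) = 0*24 = 0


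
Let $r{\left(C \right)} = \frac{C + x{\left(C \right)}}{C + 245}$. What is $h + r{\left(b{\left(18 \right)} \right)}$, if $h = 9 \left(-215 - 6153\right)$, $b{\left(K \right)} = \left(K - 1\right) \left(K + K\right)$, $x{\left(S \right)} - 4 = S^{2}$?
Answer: $- \frac{48741224}{857} \approx -56874.0$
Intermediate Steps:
$x{\left(S \right)} = 4 + S^{2}$
$b{\left(K \right)} = 2 K \left(-1 + K\right)$ ($b{\left(K \right)} = \left(-1 + K\right) 2 K = 2 K \left(-1 + K\right)$)
$h = -57312$ ($h = 9 \left(-6368\right) = -57312$)
$r{\left(C \right)} = \frac{4 + C + C^{2}}{245 + C}$ ($r{\left(C \right)} = \frac{C + \left(4 + C^{2}\right)}{C + 245} = \frac{4 + C + C^{2}}{245 + C}$)
$h + r{\left(b{\left(18 \right)} \right)} = -57312 + \frac{4 + 2 \cdot 18 \left(-1 + 18\right) + \left(2 \cdot 18 \left(-1 + 18\right)\right)^{2}}{245 + 2 \cdot 18 \left(-1 + 18\right)} = -57312 + \frac{4 + 2 \cdot 18 \cdot 17 + \left(2 \cdot 18 \cdot 17\right)^{2}}{245 + 2 \cdot 18 \cdot 17} = -57312 + \frac{4 + 612 + 612^{2}}{245 + 612} = -57312 + \frac{4 + 612 + 374544}{857} = -57312 + \frac{1}{857} \cdot 375160 = -57312 + \frac{375160}{857} = - \frac{48741224}{857}$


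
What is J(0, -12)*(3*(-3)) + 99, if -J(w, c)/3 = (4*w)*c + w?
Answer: 99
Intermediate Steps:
J(w, c) = -3*w - 12*c*w (J(w, c) = -3*((4*w)*c + w) = -3*(4*c*w + w) = -3*(w + 4*c*w) = -3*w - 12*c*w)
J(0, -12)*(3*(-3)) + 99 = (-3*0*(1 + 4*(-12)))*(3*(-3)) + 99 = -3*0*(1 - 48)*(-9) + 99 = -3*0*(-47)*(-9) + 99 = 0*(-9) + 99 = 0 + 99 = 99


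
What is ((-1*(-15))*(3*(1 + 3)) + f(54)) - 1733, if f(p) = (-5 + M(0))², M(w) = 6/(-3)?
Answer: -1504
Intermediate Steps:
M(w) = -2 (M(w) = 6*(-⅓) = -2)
f(p) = 49 (f(p) = (-5 - 2)² = (-7)² = 49)
((-1*(-15))*(3*(1 + 3)) + f(54)) - 1733 = ((-1*(-15))*(3*(1 + 3)) + 49) - 1733 = (15*(3*4) + 49) - 1733 = (15*12 + 49) - 1733 = (180 + 49) - 1733 = 229 - 1733 = -1504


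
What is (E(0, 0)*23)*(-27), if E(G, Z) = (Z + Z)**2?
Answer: 0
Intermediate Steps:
E(G, Z) = 4*Z**2 (E(G, Z) = (2*Z)**2 = 4*Z**2)
(E(0, 0)*23)*(-27) = ((4*0**2)*23)*(-27) = ((4*0)*23)*(-27) = (0*23)*(-27) = 0*(-27) = 0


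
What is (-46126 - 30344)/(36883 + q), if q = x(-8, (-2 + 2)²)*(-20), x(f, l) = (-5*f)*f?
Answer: -76470/43283 ≈ -1.7667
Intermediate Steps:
x(f, l) = -5*f²
q = 6400 (q = -5*(-8)²*(-20) = -5*64*(-20) = -320*(-20) = 6400)
(-46126 - 30344)/(36883 + q) = (-46126 - 30344)/(36883 + 6400) = -76470/43283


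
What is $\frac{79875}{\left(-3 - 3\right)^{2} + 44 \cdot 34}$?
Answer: $\frac{79875}{1532} \approx 52.138$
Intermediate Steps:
$\frac{79875}{\left(-3 - 3\right)^{2} + 44 \cdot 34} = \frac{79875}{\left(-6\right)^{2} + 1496} = \frac{79875}{36 + 1496} = \frac{79875}{1532}$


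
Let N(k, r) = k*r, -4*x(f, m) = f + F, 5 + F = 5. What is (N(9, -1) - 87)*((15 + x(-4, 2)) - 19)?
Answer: 288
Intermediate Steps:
F = 0 (F = -5 + 5 = 0)
x(f, m) = -f/4 (x(f, m) = -(f + 0)/4 = -f/4)
(N(9, -1) - 87)*((15 + x(-4, 2)) - 19) = (9*(-1) - 87)*((15 - 1/4*(-4)) - 19) = (-9 - 87)*((15 + 1) - 19) = -96*(16 - 19) = -96*(-3) = 288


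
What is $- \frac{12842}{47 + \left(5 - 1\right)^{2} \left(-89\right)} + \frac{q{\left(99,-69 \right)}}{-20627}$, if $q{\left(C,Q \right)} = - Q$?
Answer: $\frac{264796921}{28403379} \approx 9.3227$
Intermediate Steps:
$- \frac{12842}{47 + \left(5 - 1\right)^{2} \left(-89\right)} + \frac{q{\left(99,-69 \right)}}{-20627} = - \frac{12842}{47 + \left(5 - 1\right)^{2} \left(-89\right)} + \frac{\left(-1\right) \left(-69\right)}{-20627} = - \frac{12842}{47 + 4^{2} \left(-89\right)} + 69 \left(- \frac{1}{20627}\right) = - \frac{12842}{47 + 16 \left(-89\right)} - \frac{69}{20627} = - \frac{12842}{47 - 1424} - \frac{69}{20627} = - \frac{12842}{-1377} - \frac{69}{20627} = \left(-12842\right) \left(- \frac{1}{1377}\right) - \frac{69}{20627} = \frac{12842}{1377} - \frac{69}{20627} = \frac{264796921}{28403379}$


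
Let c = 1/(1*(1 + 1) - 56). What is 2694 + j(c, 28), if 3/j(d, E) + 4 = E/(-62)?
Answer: 123893/46 ≈ 2693.3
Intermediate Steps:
c = -1/54 (c = 1/(1*2 - 56) = 1/(2 - 56) = 1/(-54) = -1/54 ≈ -0.018519)
j(d, E) = 3/(-4 - E/62) (j(d, E) = 3/(-4 + E/(-62)) = 3/(-4 + E*(-1/62)) = 3/(-4 - E/62))
2694 + j(c, 28) = 2694 - 186/(248 + 28) = 2694 - 186/276 = 2694 - 186*1/276 = 2694 - 31/46 = 123893/46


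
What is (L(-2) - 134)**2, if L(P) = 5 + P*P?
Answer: 15625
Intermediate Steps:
L(P) = 5 + P**2
(L(-2) - 134)**2 = ((5 + (-2)**2) - 134)**2 = ((5 + 4) - 134)**2 = (9 - 134)**2 = (-125)**2 = 15625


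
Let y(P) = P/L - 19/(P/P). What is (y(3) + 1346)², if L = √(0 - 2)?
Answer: 3521849/2 - 3981*I*√2 ≈ 1.7609e+6 - 5630.0*I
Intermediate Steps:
L = I*√2 (L = √(-2) = I*√2 ≈ 1.4142*I)
y(P) = -19 - I*P*√2/2 (y(P) = P/((I*√2)) - 19/(P/P) = P*(-I*√2/2) - 19/1 = -I*P*√2/2 - 19*1 = -I*P*√2/2 - 19 = -19 - I*P*√2/2)
(y(3) + 1346)² = ((-19 - ½*I*3*√2) + 1346)² = ((-19 - 3*I*√2/2) + 1346)² = (1327 - 3*I*√2/2)²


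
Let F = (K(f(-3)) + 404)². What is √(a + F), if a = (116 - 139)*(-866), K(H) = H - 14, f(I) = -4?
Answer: √168914 ≈ 410.99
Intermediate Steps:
K(H) = -14 + H
F = 148996 (F = ((-14 - 4) + 404)² = (-18 + 404)² = 386² = 148996)
a = 19918 (a = -23*(-866) = 19918)
√(a + F) = √(19918 + 148996) = √168914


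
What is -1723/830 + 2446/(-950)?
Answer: -366703/78850 ≈ -4.6506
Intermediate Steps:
-1723/830 + 2446/(-950) = -1723*1/830 + 2446*(-1/950) = -1723/830 - 1223/475 = -366703/78850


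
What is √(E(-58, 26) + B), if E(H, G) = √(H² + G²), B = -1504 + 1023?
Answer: √(-481 + 2*√1010) ≈ 20.431*I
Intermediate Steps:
B = -481
E(H, G) = √(G² + H²)
√(E(-58, 26) + B) = √(√(26² + (-58)²) - 481) = √(√(676 + 3364) - 481) = √(√4040 - 481) = √(2*√1010 - 481) = √(-481 + 2*√1010)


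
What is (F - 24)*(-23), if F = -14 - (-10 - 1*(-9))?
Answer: 851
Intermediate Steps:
F = -13 (F = -14 - (-10 + 9) = -14 - 1*(-1) = -14 + 1 = -13)
(F - 24)*(-23) = (-13 - 24)*(-23) = -37*(-23) = 851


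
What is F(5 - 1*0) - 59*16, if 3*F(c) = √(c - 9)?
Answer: -944 + 2*I/3 ≈ -944.0 + 0.66667*I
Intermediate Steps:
F(c) = √(-9 + c)/3 (F(c) = √(c - 9)/3 = √(-9 + c)/3)
F(5 - 1*0) - 59*16 = √(-9 + (5 - 1*0))/3 - 59*16 = √(-9 + (5 + 0))/3 - 944 = √(-9 + 5)/3 - 944 = √(-4)/3 - 944 = (2*I)/3 - 944 = 2*I/3 - 944 = -944 + 2*I/3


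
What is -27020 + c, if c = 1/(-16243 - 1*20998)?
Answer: -1006251821/37241 ≈ -27020.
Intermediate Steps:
c = -1/37241 (c = 1/(-16243 - 20998) = 1/(-37241) = -1/37241 ≈ -2.6852e-5)
-27020 + c = -27020 - 1/37241 = -1006251821/37241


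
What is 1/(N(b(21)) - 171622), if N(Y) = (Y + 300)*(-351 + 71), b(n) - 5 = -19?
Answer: -1/251702 ≈ -3.9729e-6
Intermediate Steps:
b(n) = -14 (b(n) = 5 - 19 = -14)
N(Y) = -84000 - 280*Y (N(Y) = (300 + Y)*(-280) = -84000 - 280*Y)
1/(N(b(21)) - 171622) = 1/((-84000 - 280*(-14)) - 171622) = 1/((-84000 + 3920) - 171622) = 1/(-80080 - 171622) = 1/(-251702) = -1/251702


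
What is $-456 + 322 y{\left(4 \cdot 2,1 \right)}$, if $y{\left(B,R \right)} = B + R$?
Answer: $2442$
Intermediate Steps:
$-456 + 322 y{\left(4 \cdot 2,1 \right)} = -456 + 322 \left(4 \cdot 2 + 1\right) = -456 + 322 \left(8 + 1\right) = -456 + 322 \cdot 9 = -456 + 2898 = 2442$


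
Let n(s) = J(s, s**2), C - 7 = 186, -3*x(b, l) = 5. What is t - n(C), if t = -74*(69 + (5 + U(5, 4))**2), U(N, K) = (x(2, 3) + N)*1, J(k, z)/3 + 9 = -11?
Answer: -91664/9 ≈ -10185.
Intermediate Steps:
x(b, l) = -5/3 (x(b, l) = -1/3*5 = -5/3)
J(k, z) = -60 (J(k, z) = -27 + 3*(-11) = -27 - 33 = -60)
C = 193 (C = 7 + 186 = 193)
U(N, K) = -5/3 + N (U(N, K) = (-5/3 + N)*1 = -5/3 + N)
n(s) = -60
t = -92204/9 (t = -74*(69 + (5 + (-5/3 + 5))**2) = -74*(69 + (5 + 10/3)**2) = -74*(69 + (25/3)**2) = -74*(69 + 625/9) = -74*1246/9 = -92204/9 ≈ -10245.)
t - n(C) = -92204/9 - 1*(-60) = -92204/9 + 60 = -91664/9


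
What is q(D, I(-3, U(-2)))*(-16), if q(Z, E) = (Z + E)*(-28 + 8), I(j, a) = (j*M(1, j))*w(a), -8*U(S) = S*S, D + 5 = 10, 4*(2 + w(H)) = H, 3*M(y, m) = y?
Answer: 2280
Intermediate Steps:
M(y, m) = y/3
w(H) = -2 + H/4
D = 5 (D = -5 + 10 = 5)
U(S) = -S²/8 (U(S) = -S*S/8 = -S²/8)
I(j, a) = j*(-2 + a/4)/3 (I(j, a) = (j*((⅓)*1))*(-2 + a/4) = (j*(⅓))*(-2 + a/4) = (j/3)*(-2 + a/4) = j*(-2 + a/4)/3)
q(Z, E) = -20*E - 20*Z (q(Z, E) = (E + Z)*(-20) = -20*E - 20*Z)
q(D, I(-3, U(-2)))*(-16) = (-5*(-3)*(-8 - ⅛*(-2)²)/3 - 20*5)*(-16) = (-5*(-3)*(-8 - ⅛*4)/3 - 100)*(-16) = (-5*(-3)*(-8 - ½)/3 - 100)*(-16) = (-5*(-3)*(-17)/(3*2) - 100)*(-16) = (-20*17/8 - 100)*(-16) = (-85/2 - 100)*(-16) = -285/2*(-16) = 2280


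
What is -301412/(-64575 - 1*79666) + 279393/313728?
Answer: 44953769883/15084146816 ≈ 2.9802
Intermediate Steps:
-301412/(-64575 - 1*79666) + 279393/313728 = -301412/(-64575 - 79666) + 279393*(1/313728) = -301412/(-144241) + 93131/104576 = -301412*(-1/144241) + 93131/104576 = 301412/144241 + 93131/104576 = 44953769883/15084146816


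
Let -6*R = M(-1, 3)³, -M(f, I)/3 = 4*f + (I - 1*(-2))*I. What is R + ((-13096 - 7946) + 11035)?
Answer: -8035/2 ≈ -4017.5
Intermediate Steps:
M(f, I) = -12*f - 3*I*(2 + I) (M(f, I) = -3*(4*f + (I - 1*(-2))*I) = -3*(4*f + (I + 2)*I) = -3*(4*f + (2 + I)*I) = -3*(4*f + I*(2 + I)) = -12*f - 3*I*(2 + I))
R = 11979/2 (R = -(-12*(-1) - 6*3 - 3*3²)³/6 = -(12 - 18 - 3*9)³/6 = -(12 - 18 - 27)³/6 = -⅙*(-33)³ = -⅙*(-35937) = 11979/2 ≈ 5989.5)
R + ((-13096 - 7946) + 11035) = 11979/2 + ((-13096 - 7946) + 11035) = 11979/2 + (-21042 + 11035) = 11979/2 - 10007 = -8035/2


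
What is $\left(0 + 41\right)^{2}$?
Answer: $1681$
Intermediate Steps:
$\left(0 + 41\right)^{2} = 41^{2} = 1681$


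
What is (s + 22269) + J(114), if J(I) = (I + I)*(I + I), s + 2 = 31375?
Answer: 105626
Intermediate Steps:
s = 31373 (s = -2 + 31375 = 31373)
J(I) = 4*I² (J(I) = (2*I)*(2*I) = 4*I²)
(s + 22269) + J(114) = (31373 + 22269) + 4*114² = 53642 + 4*12996 = 53642 + 51984 = 105626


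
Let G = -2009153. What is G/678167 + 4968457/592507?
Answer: 2179006361748/401818694669 ≈ 5.4229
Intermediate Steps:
G/678167 + 4968457/592507 = -2009153/678167 + 4968457/592507 = 2179006361748/401818694669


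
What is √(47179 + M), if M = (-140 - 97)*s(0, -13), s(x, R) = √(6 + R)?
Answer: √(47179 - 237*I*√7) ≈ 217.21 - 1.443*I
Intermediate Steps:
M = -237*I*√7 (M = (-140 - 97)*√(6 - 13) = -237*I*√7 ≈ -627.04*I)
√(47179 + M) = √(47179 - 237*I*√7)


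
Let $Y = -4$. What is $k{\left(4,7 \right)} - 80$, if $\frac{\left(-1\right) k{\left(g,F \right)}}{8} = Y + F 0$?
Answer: $-48$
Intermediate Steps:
$k{\left(g,F \right)} = 32$ ($k{\left(g,F \right)} = - 8 \left(-4 + F 0\right) = - 8 \left(-4 + 0\right) = \left(-8\right) \left(-4\right) = 32$)
$k{\left(4,7 \right)} - 80 = 32 - 80 = -48$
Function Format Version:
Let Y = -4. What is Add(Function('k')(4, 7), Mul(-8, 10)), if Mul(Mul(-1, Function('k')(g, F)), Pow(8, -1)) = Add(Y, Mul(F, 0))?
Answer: -48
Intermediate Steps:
Function('k')(g, F) = 32 (Function('k')(g, F) = Mul(-8, Add(-4, Mul(F, 0))) = Mul(-8, Add(-4, 0)) = Mul(-8, -4) = 32)
Add(Function('k')(4, 7), Mul(-8, 10)) = Add(32, Mul(-8, 10)) = Add(32, -80) = -48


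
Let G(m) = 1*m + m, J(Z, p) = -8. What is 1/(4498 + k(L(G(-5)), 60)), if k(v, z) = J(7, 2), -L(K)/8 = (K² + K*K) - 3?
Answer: 1/4490 ≈ 0.00022272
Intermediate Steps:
G(m) = 2*m (G(m) = m + m = 2*m)
L(K) = 24 - 16*K² (L(K) = -8*((K² + K*K) - 3) = -8*((K² + K²) - 3) = -8*(2*K² - 3) = -8*(-3 + 2*K²) = 24 - 16*K²)
k(v, z) = -8
1/(4498 + k(L(G(-5)), 60)) = 1/(4498 - 8) = 1/4490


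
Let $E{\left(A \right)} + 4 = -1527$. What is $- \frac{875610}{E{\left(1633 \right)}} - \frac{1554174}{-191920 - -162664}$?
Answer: $\frac{4666047759}{7465156} \approx 625.04$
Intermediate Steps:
$E{\left(A \right)} = -1531$ ($E{\left(A \right)} = -4 - 1527 = -1531$)
$- \frac{875610}{E{\left(1633 \right)}} - \frac{1554174}{-191920 - -162664} = - \frac{875610}{-1531} - \frac{1554174}{-191920 - -162664} = \left(-875610\right) \left(- \frac{1}{1531}\right) - \frac{1554174}{-191920 + 162664} = \frac{875610}{1531} - \frac{1554174}{-29256} = \frac{875610}{1531} - - \frac{259029}{4876} = \frac{875610}{1531} + \frac{259029}{4876} = \frac{4666047759}{7465156}$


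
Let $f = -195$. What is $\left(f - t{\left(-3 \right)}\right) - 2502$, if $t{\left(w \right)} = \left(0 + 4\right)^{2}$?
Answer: $-2713$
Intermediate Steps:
$t{\left(w \right)} = 16$ ($t{\left(w \right)} = 4^{2} = 16$)
$\left(f - t{\left(-3 \right)}\right) - 2502 = \left(-195 - 16\right) - 2502 = -211 - 2502 = -2713$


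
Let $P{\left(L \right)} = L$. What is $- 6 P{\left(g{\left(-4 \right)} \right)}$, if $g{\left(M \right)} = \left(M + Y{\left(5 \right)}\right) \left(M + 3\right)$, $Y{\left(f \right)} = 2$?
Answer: $-12$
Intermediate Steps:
$g{\left(M \right)} = \left(2 + M\right) \left(3 + M\right)$ ($g{\left(M \right)} = \left(M + 2\right) \left(M + 3\right) = \left(2 + M\right) \left(3 + M\right)$)
$- 6 P{\left(g{\left(-4 \right)} \right)} = - 6 \left(6 + \left(-4\right)^{2} + 5 \left(-4\right)\right) = - 6 \left(6 + 16 - 20\right) = \left(-6\right) 2 = -12$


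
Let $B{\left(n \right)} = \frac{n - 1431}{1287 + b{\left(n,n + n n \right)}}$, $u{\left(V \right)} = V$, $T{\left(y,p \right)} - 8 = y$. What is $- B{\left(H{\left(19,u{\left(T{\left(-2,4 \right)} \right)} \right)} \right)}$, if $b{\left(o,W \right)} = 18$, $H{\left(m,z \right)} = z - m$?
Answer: $\frac{1444}{1305} \approx 1.1065$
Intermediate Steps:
$T{\left(y,p \right)} = 8 + y$
$B{\left(n \right)} = - \frac{159}{145} + \frac{n}{1305}$ ($B{\left(n \right)} = \frac{n - 1431}{1287 + 18} = \frac{-1431 + n}{1305} = \left(-1431 + n\right) \frac{1}{1305} = - \frac{159}{145} + \frac{n}{1305}$)
$- B{\left(H{\left(19,u{\left(T{\left(-2,4 \right)} \right)} \right)} \right)} = - (- \frac{159}{145} + \frac{\left(8 - 2\right) - 19}{1305}) = - (- \frac{159}{145} + \frac{6 - 19}{1305}) = - (- \frac{159}{145} + \frac{1}{1305} \left(-13\right)) = - (- \frac{159}{145} - \frac{13}{1305}) = \left(-1\right) \left(- \frac{1444}{1305}\right) = \frac{1444}{1305}$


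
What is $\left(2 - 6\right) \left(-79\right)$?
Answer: $316$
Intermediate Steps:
$\left(2 - 6\right) \left(-79\right) = \left(-4\right) \left(-79\right) = 316$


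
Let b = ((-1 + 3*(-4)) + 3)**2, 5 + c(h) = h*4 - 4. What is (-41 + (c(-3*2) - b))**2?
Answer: 30276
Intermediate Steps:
c(h) = -9 + 4*h (c(h) = -5 + (h*4 - 4) = -5 + (4*h - 4) = -5 + (-4 + 4*h) = -9 + 4*h)
b = 100 (b = ((-1 - 12) + 3)**2 = (-13 + 3)**2 = (-10)**2 = 100)
(-41 + (c(-3*2) - b))**2 = (-41 + ((-9 + 4*(-3*2)) - 1*100))**2 = (-41 + ((-9 + 4*(-6)) - 100))**2 = (-41 + ((-9 - 24) - 100))**2 = (-41 + (-33 - 100))**2 = (-41 - 133)**2 = (-174)**2 = 30276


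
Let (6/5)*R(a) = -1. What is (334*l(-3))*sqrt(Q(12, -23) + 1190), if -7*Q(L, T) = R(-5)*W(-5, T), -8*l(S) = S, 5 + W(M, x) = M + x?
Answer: 4509*sqrt(2870)/56 ≈ 4313.5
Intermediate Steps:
W(M, x) = -5 + M + x (W(M, x) = -5 + (M + x) = -5 + M + x)
l(S) = -S/8
R(a) = -5/6 (R(a) = (5/6)*(-1) = -5/6)
Q(L, T) = -25/21 + 5*T/42 (Q(L, T) = -(-5)*(-5 - 5 + T)/42 = -(-5)*(-10 + T)/42 = -(25/3 - 5*T/6)/7 = -25/21 + 5*T/42)
(334*l(-3))*sqrt(Q(12, -23) + 1190) = (334*(-1/8*(-3)))*sqrt((-25/21 + (5/42)*(-23)) + 1190) = (334*(3/8))*sqrt((-25/21 - 115/42) + 1190) = 501*sqrt(-55/14 + 1190)/4 = 501*sqrt(16605/14)/4 = 501*(9*sqrt(2870)/14)/4 = 4509*sqrt(2870)/56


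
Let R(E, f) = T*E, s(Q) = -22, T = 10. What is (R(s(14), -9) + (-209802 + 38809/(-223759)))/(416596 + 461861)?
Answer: -46994351507/196562659863 ≈ -0.23908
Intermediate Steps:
R(E, f) = 10*E
(R(s(14), -9) + (-209802 + 38809/(-223759)))/(416596 + 461861) = (10*(-22) + (-209802 + 38809/(-223759)))/(416596 + 461861) = (-220 + (-209802 + 38809*(-1/223759)))/878457 = (-220 + (-209802 - 38809/223759))*(1/878457) = (-220 - 46945124527/223759)*(1/878457) = -46994351507/223759*1/878457 = -46994351507/196562659863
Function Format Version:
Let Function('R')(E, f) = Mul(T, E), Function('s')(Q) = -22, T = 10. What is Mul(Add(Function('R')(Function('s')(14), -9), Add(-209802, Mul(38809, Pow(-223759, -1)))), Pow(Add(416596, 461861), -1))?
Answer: Rational(-46994351507, 196562659863) ≈ -0.23908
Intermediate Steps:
Function('R')(E, f) = Mul(10, E)
Mul(Add(Function('R')(Function('s')(14), -9), Add(-209802, Mul(38809, Pow(-223759, -1)))), Pow(Add(416596, 461861), -1)) = Mul(Add(Mul(10, -22), Add(-209802, Mul(38809, Pow(-223759, -1)))), Pow(Add(416596, 461861), -1)) = Mul(Add(-220, Add(-209802, Mul(38809, Rational(-1, 223759)))), Pow(878457, -1)) = Mul(Add(-220, Add(-209802, Rational(-38809, 223759))), Rational(1, 878457)) = Mul(Add(-220, Rational(-46945124527, 223759)), Rational(1, 878457)) = Mul(Rational(-46994351507, 223759), Rational(1, 878457)) = Rational(-46994351507, 196562659863)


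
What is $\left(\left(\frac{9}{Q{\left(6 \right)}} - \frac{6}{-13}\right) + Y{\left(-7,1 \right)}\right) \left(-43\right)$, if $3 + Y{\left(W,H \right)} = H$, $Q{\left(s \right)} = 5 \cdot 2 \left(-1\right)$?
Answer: $\frac{13631}{130} \approx 104.85$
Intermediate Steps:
$Q{\left(s \right)} = -10$ ($Q{\left(s \right)} = 10 \left(-1\right) = -10$)
$Y{\left(W,H \right)} = -3 + H$
$\left(\left(\frac{9}{Q{\left(6 \right)}} - \frac{6}{-13}\right) + Y{\left(-7,1 \right)}\right) \left(-43\right) = \left(\left(\frac{9}{-10} - \frac{6}{-13}\right) + \left(-3 + 1\right)\right) \left(-43\right) = \left(\left(9 \left(- \frac{1}{10}\right) - - \frac{6}{13}\right) - 2\right) \left(-43\right) = \left(\left(- \frac{9}{10} + \frac{6}{13}\right) - 2\right) \left(-43\right) = \left(- \frac{57}{130} - 2\right) \left(-43\right) = \left(- \frac{317}{130}\right) \left(-43\right) = \frac{13631}{130}$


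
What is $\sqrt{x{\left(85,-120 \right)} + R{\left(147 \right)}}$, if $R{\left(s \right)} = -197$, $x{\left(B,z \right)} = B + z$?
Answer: $2 i \sqrt{58} \approx 15.232 i$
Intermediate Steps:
$\sqrt{x{\left(85,-120 \right)} + R{\left(147 \right)}} = \sqrt{\left(85 - 120\right) - 197} = \sqrt{-35 - 197} = \sqrt{-232} = 2 i \sqrt{58}$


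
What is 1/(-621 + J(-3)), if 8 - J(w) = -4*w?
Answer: -1/625 ≈ -0.0016000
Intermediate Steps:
J(w) = 8 + 4*w (J(w) = 8 - (-4)*w = 8 + 4*w)
1/(-621 + J(-3)) = 1/(-621 + (8 + 4*(-3))) = 1/(-621 + (8 - 12)) = 1/(-621 - 4) = 1/(-625) = -1/625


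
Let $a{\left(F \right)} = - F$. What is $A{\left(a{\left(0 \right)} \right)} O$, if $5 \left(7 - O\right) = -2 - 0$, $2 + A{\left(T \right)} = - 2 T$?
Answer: $- \frac{74}{5} \approx -14.8$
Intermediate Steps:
$A{\left(T \right)} = -2 - 2 T$
$O = \frac{37}{5}$ ($O = 7 - \frac{-2 - 0}{5} = 7 - \frac{-2 + 0}{5} = 7 - - \frac{2}{5} = 7 + \frac{2}{5} = \frac{37}{5} \approx 7.4$)
$A{\left(a{\left(0 \right)} \right)} O = \left(-2 - 2 \left(\left(-1\right) 0\right)\right) \frac{37}{5} = \left(-2 - 0\right) \frac{37}{5} = \left(-2 + 0\right) \frac{37}{5} = \left(-2\right) \frac{37}{5} = - \frac{74}{5}$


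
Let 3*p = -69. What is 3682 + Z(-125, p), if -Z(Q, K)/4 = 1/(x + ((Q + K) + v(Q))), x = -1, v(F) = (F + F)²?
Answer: 229576378/62351 ≈ 3682.0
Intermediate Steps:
v(F) = 4*F² (v(F) = (2*F)² = 4*F²)
p = -23 (p = (⅓)*(-69) = -23)
Z(Q, K) = -4/(-1 + K + Q + 4*Q²) (Z(Q, K) = -4/(-1 + ((Q + K) + 4*Q²)) = -4/(-1 + ((K + Q) + 4*Q²)) = -4/(-1 + (K + Q + 4*Q²)) = -4/(-1 + K + Q + 4*Q²))
3682 + Z(-125, p) = 3682 - 4/(-1 - 23 - 125 + 4*(-125)²) = 3682 - 4/(-1 - 23 - 125 + 4*15625) = 3682 - 4/(-1 - 23 - 125 + 62500) = 3682 - 4/62351 = 229576378/62351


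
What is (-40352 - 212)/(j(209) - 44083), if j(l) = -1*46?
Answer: 40564/44129 ≈ 0.91921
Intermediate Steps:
j(l) = -46
(-40352 - 212)/(j(209) - 44083) = (-40352 - 212)/(-46 - 44083) = -40564/(-44129) = -40564*(-1/44129) = 40564/44129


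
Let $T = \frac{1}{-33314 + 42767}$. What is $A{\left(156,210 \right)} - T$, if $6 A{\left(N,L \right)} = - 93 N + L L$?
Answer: $\frac{46622195}{9453} \approx 4932.0$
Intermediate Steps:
$A{\left(N,L \right)} = - \frac{31 N}{2} + \frac{L^{2}}{6}$ ($A{\left(N,L \right)} = \frac{- 93 N + L L}{6} = \frac{- 93 N + L^{2}}{6} = \frac{L^{2} - 93 N}{6} = - \frac{31 N}{2} + \frac{L^{2}}{6}$)
$T = \frac{1}{9453} \approx 0.00010579$
$A{\left(156,210 \right)} - T = \left(\left(- \frac{31}{2}\right) 156 + \frac{210^{2}}{6}\right) - \frac{1}{9453} = \left(-2418 + \frac{1}{6} \cdot 44100\right) - \frac{1}{9453} = \left(-2418 + 7350\right) - \frac{1}{9453} = 4932 - \frac{1}{9453} = \frac{46622195}{9453}$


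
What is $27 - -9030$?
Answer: $9057$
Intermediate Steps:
$27 - -9030 = 27 + 9030 = 9057$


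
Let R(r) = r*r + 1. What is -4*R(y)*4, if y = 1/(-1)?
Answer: -32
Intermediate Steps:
y = -1 (y = 1*(-1) = -1)
R(r) = 1 + r² (R(r) = r² + 1 = 1 + r²)
-4*R(y)*4 = -4*(1 + (-1)²)*4 = -4*(1 + 1)*4 = -4*2*4 = -8*4 = -32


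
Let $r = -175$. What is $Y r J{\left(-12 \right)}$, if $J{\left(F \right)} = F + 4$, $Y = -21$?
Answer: $-29400$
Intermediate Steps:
$J{\left(F \right)} = 4 + F$
$Y r J{\left(-12 \right)} = \left(-21\right) \left(-175\right) \left(4 - 12\right) = 3675 \left(-8\right) = -29400$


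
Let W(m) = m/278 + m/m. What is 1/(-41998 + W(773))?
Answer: -278/11674393 ≈ -2.3813e-5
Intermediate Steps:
W(m) = 1 + m/278 (W(m) = m*(1/278) + 1 = m/278 + 1 = 1 + m/278)
1/(-41998 + W(773)) = 1/(-41998 + (1 + (1/278)*773)) = 1/(-41998 + (1 + 773/278)) = 1/(-41998 + 1051/278) = 1/(-11674393/278) = -278/11674393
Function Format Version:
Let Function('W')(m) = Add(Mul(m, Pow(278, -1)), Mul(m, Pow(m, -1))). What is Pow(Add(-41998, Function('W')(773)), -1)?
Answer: Rational(-278, 11674393) ≈ -2.3813e-5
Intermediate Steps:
Function('W')(m) = Add(1, Mul(Rational(1, 278), m)) (Function('W')(m) = Add(Mul(m, Rational(1, 278)), 1) = Add(Mul(Rational(1, 278), m), 1) = Add(1, Mul(Rational(1, 278), m)))
Pow(Add(-41998, Function('W')(773)), -1) = Pow(Add(-41998, Add(1, Mul(Rational(1, 278), 773))), -1) = Pow(Add(-41998, Add(1, Rational(773, 278))), -1) = Pow(Add(-41998, Rational(1051, 278)), -1) = Pow(Rational(-11674393, 278), -1) = Rational(-278, 11674393)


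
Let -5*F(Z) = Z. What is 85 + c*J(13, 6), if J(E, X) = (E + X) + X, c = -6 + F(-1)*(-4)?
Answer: -85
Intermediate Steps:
F(Z) = -Z/5
c = -34/5 (c = -6 - ⅕*(-1)*(-4) = -6 + (⅕)*(-4) = -6 - ⅘ = -34/5 ≈ -6.8000)
J(E, X) = E + 2*X
85 + c*J(13, 6) = 85 - 34*(13 + 2*6)/5 = 85 - 34*(13 + 12)/5 = 85 - 34/5*25 = 85 - 170 = -85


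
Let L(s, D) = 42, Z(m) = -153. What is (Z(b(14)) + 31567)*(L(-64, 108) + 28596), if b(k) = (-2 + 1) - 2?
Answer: 899634132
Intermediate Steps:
b(k) = -3 (b(k) = -1 - 2 = -3)
(Z(b(14)) + 31567)*(L(-64, 108) + 28596) = (-153 + 31567)*(42 + 28596) = 31414*28638 = 899634132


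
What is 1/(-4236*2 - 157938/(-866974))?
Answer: -433487/3672422895 ≈ -0.00011804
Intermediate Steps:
1/(-4236*2 - 157938/(-866974)) = 1/(-8472 - 157938*(-1/866974)) = 1/(-8472 + 78969/433487) = 1/(-3672422895/433487) = -433487/3672422895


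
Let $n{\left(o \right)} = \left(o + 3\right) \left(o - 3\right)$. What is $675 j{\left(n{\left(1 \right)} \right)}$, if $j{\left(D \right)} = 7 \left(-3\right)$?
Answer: $-14175$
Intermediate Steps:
$n{\left(o \right)} = \left(-3 + o\right) \left(3 + o\right)$ ($n{\left(o \right)} = \left(3 + o\right) \left(-3 + o\right) = \left(-3 + o\right) \left(3 + o\right)$)
$j{\left(D \right)} = -21$
$675 j{\left(n{\left(1 \right)} \right)} = 675 \left(-21\right) = -14175$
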